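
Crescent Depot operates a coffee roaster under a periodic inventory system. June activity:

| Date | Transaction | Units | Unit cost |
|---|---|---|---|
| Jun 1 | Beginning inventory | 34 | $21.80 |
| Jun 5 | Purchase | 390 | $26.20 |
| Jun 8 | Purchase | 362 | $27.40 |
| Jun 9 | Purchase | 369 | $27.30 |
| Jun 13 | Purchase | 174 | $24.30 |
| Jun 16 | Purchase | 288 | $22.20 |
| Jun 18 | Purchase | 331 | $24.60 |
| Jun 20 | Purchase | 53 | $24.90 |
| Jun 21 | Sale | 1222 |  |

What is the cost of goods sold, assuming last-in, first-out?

COGS = $30,349.60

Jun 21, 1222 sold [LIFO — newest first]: 53 @ $24.90 + 331 @ $24.60 + 288 @ $22.20 + 174 @ $24.30 + 369 @ $27.30 + 7 @ $27.40 = $30,349.60
Ending inventory: 34 @ $21.80 + 390 @ $26.20 + 355 @ $27.40 = $20,686.20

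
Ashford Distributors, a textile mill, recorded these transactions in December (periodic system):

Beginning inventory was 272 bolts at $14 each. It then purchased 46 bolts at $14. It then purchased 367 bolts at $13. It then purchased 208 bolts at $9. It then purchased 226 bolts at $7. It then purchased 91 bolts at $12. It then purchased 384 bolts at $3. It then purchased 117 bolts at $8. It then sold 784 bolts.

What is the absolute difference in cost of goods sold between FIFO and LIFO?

FIFO COGS: 272 @ $14 + 46 @ $14 + 367 @ $13 + 99 @ $9 = $10,114
LIFO COGS: 117 @ $8 + 384 @ $3 + 91 @ $12 + 192 @ $7 = $4,524
Difference = |$10,114 − $4,524| = $5,590

$5,590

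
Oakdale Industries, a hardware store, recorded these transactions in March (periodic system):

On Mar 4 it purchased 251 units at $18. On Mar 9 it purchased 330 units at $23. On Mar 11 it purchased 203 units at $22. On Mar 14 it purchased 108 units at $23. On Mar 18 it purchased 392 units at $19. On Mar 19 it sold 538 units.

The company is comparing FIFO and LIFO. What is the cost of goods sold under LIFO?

FIFO COGS: 251 @ $18 + 287 @ $23 = $11,119
LIFO COGS: 392 @ $19 + 108 @ $23 + 38 @ $22 = $10,768

COGS = $10,768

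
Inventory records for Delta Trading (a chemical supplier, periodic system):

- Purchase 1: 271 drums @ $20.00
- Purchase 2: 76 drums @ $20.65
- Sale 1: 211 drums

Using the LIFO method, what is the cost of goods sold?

COGS = $4,269.40

Sale 1 (211) [LIFO — newest first]: 76 @ $20.65 + 135 @ $20.00 = $4,269.40
Ending inventory: 136 @ $20.00 = $2,720.00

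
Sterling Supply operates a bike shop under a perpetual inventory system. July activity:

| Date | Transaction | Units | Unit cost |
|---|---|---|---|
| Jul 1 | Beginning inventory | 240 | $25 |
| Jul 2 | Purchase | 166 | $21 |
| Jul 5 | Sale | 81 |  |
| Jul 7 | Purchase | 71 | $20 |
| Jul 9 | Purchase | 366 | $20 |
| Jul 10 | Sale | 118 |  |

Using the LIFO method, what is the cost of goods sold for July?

Jul 5, 81 sold [LIFO — newest first]: 81 @ $21 = $1,701
Jul 10, 118 sold [LIFO — newest first]: 118 @ $20 = $2,360
Total COGS = $1,701 + $2,360 = $4,061
Ending inventory: 240 @ $25 + 85 @ $21 + 71 @ $20 + 248 @ $20 = $14,165

COGS = $4,061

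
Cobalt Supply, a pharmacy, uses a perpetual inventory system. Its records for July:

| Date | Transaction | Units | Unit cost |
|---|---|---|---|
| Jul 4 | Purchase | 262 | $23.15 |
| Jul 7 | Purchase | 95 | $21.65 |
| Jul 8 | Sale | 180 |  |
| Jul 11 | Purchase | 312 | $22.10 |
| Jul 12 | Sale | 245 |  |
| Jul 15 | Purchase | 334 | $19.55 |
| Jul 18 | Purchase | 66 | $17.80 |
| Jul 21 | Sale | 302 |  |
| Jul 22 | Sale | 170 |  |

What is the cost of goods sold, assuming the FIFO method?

Jul 8, 180 sold [FIFO — oldest first]: 180 @ $23.15 = $4,167.00
Jul 12, 245 sold [FIFO — oldest first]: 82 @ $23.15 + 95 @ $21.65 + 68 @ $22.10 = $5,457.85
Jul 21, 302 sold [FIFO — oldest first]: 244 @ $22.10 + 58 @ $19.55 = $6,526.30
Jul 22, 170 sold [FIFO — oldest first]: 170 @ $19.55 = $3,323.50
Total COGS = $4,167.00 + $5,457.85 + $6,526.30 + $3,323.50 = $19,474.65
Ending inventory: 106 @ $19.55 + 66 @ $17.80 = $3,247.10

COGS = $19,474.65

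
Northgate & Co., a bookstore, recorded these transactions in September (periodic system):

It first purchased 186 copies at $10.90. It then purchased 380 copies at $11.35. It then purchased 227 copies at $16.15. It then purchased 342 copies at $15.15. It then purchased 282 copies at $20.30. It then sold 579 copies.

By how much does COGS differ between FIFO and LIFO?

$3,673.80

FIFO COGS: 186 @ $10.90 + 380 @ $11.35 + 13 @ $16.15 = $6,550.35
LIFO COGS: 282 @ $20.30 + 297 @ $15.15 = $10,224.15
Difference = |$6,550.35 − $10,224.15| = $3,673.80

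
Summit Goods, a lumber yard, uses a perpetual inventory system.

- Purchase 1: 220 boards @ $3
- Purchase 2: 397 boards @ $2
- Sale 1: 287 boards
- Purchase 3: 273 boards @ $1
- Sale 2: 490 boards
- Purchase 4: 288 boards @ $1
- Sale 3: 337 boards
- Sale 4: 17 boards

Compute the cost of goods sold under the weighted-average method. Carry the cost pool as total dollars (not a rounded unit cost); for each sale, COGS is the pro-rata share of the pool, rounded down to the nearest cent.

COGS = $1,958.15

After Purchase 1: 220 on hand, pool $660.00 (≈ $3.0000 each)
After Purchase 2: 617 on hand, pool $1,454.00 (≈ $2.3566 each)
Sale 1, sell 287: 287/617 × $1,454.00 → $676.33
After Purchase 3: 603 on hand, pool $1,050.67 (≈ $1.7424 each)
Sale 2, sell 490: 490/603 × $1,050.67 → $853.77
After Purchase 4: 401 on hand, pool $484.90 (≈ $1.2092 each)
Sale 3, sell 337: 337/401 × $484.90 → $407.50
Sale 4, sell 17: 17/64 × $77.40 → $20.55
Total COGS = $676.33 + $853.77 + $407.50 + $20.55 = $1,958.15
Ending inventory (cost pool remaining) = $56.85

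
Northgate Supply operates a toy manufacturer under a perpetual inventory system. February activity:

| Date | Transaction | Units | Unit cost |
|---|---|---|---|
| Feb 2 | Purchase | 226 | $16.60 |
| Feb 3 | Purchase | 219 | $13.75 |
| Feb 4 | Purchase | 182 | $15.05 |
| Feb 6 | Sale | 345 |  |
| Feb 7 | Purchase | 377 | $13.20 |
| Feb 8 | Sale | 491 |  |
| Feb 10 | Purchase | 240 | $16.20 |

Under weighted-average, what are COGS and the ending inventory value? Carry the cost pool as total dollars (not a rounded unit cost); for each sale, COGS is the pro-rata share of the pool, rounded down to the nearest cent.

After Feb 2: 226 on hand, pool $3,751.60 (≈ $16.6000 each)
After Feb 3: 445 on hand, pool $6,762.85 (≈ $15.1974 each)
After Feb 4: 627 on hand, pool $9,501.95 (≈ $15.1546 each)
Feb 6, sell 345: 345/627 × $9,501.95 → $5,228.34
After Feb 7: 659 on hand, pool $9,250.01 (≈ $14.0364 each)
Feb 8, sell 491: 491/659 × $9,250.01 → $6,891.88
After Feb 10: 408 on hand, pool $6,246.13 (≈ $15.3091 each)
Total COGS = $5,228.34 + $6,891.88 = $12,120.22
Ending inventory (cost pool remaining) = $6,246.13

COGS = $12,120.22; ending inventory = $6,246.13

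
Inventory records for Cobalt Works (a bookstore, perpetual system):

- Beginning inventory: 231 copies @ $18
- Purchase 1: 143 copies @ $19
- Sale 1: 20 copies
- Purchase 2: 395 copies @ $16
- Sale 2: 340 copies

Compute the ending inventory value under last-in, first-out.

Ending inventory = $7,375

Sale 1 (20) [LIFO — newest first]: 20 @ $19 = $380
Sale 2 (340) [LIFO — newest first]: 340 @ $16 = $5,440
Total COGS = $380 + $5,440 = $5,820
Ending inventory: 231 @ $18 + 123 @ $19 + 55 @ $16 = $7,375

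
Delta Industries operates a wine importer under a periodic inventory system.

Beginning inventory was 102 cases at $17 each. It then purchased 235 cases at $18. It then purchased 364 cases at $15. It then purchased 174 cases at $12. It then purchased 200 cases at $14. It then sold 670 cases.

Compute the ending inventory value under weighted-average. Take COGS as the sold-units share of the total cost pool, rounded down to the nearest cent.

Ending inventory = $6,145.46

Sale 1, sell 670: 670/1075 × $16,312.00 → $10,166.54
Ending inventory (cost pool remaining) = $6,145.46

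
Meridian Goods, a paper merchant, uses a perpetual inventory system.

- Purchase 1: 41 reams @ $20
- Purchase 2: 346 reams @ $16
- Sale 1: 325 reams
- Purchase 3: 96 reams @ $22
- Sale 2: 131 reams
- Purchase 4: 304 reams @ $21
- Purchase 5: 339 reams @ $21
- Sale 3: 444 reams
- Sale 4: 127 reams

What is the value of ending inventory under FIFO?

Sale 1 (325) [FIFO — oldest first]: 41 @ $20 + 284 @ $16 = $5,364
Sale 2 (131) [FIFO — oldest first]: 62 @ $16 + 69 @ $22 = $2,510
Sale 3 (444) [FIFO — oldest first]: 27 @ $22 + 304 @ $21 + 113 @ $21 = $9,351
Sale 4 (127) [FIFO — oldest first]: 127 @ $21 = $2,667
Total COGS = $5,364 + $2,510 + $9,351 + $2,667 = $19,892
Ending inventory: 99 @ $21 = $2,079

Ending inventory = $2,079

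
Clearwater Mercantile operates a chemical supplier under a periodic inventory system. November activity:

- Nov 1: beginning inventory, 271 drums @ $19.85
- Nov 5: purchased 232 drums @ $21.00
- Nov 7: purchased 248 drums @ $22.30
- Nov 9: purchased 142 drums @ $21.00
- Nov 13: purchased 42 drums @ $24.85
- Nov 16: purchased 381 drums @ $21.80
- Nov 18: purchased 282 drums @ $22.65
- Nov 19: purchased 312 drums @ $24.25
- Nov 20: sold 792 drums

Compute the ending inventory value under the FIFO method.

Ending inventory = $25,423.80

Nov 20, 792 sold [FIFO — oldest first]: 271 @ $19.85 + 232 @ $21.00 + 248 @ $22.30 + 41 @ $21.00 = $16,642.75
Ending inventory: 101 @ $21.00 + 42 @ $24.85 + 381 @ $21.80 + 282 @ $22.65 + 312 @ $24.25 = $25,423.80
Check: goods available $42,066.55 = COGS $16,642.75 + ending $25,423.80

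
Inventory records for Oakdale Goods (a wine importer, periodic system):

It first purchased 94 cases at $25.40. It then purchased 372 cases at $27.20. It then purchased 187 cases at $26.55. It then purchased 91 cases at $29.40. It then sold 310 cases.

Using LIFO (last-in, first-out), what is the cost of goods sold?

Sale 1 (310) [LIFO — newest first]: 91 @ $29.40 + 187 @ $26.55 + 32 @ $27.20 = $8,510.65
Ending inventory: 94 @ $25.40 + 340 @ $27.20 = $11,635.60

COGS = $8,510.65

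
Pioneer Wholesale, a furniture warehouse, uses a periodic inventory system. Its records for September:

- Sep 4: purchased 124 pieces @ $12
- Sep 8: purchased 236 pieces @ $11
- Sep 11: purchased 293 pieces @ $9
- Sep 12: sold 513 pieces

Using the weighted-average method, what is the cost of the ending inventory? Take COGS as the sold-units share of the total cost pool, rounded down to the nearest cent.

Ending inventory = $1,440.95

Sep 12, sell 513: 513/653 × $6,721.00 → $5,280.05
Ending inventory (cost pool remaining) = $1,440.95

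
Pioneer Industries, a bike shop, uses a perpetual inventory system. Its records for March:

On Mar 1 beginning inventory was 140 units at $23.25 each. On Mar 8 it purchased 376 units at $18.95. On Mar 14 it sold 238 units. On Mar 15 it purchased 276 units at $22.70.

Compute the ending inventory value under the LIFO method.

Mar 14, 238 sold [LIFO — newest first]: 238 @ $18.95 = $4,510.10
Ending inventory: 140 @ $23.25 + 138 @ $18.95 + 276 @ $22.70 = $12,135.30

Ending inventory = $12,135.30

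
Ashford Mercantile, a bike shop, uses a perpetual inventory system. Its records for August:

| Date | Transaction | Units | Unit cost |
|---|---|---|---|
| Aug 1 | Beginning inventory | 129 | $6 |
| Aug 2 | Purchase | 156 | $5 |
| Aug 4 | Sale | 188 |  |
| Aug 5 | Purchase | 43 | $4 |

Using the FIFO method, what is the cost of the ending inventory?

Aug 4, 188 sold [FIFO — oldest first]: 129 @ $6 + 59 @ $5 = $1,069
Ending inventory: 97 @ $5 + 43 @ $4 = $657
Check: goods available $1,726 = COGS $1,069 + ending $657

Ending inventory = $657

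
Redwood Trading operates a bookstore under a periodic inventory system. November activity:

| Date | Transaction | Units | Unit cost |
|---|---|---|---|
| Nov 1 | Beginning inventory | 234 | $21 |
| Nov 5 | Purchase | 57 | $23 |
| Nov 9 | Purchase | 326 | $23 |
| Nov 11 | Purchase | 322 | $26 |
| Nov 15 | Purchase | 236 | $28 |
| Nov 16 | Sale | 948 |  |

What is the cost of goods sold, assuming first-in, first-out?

COGS = $22,347

Nov 16, 948 sold [FIFO — oldest first]: 234 @ $21 + 57 @ $23 + 326 @ $23 + 322 @ $26 + 9 @ $28 = $22,347
Ending inventory: 227 @ $28 = $6,356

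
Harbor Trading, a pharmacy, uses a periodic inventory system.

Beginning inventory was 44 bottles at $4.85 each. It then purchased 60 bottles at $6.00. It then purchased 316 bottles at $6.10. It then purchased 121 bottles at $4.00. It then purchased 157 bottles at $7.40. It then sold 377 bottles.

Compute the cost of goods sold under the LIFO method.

Sale 1 (377) [LIFO — newest first]: 157 @ $7.40 + 121 @ $4.00 + 99 @ $6.10 = $2,249.70
Ending inventory: 44 @ $4.85 + 60 @ $6.00 + 217 @ $6.10 = $1,897.10

COGS = $2,249.70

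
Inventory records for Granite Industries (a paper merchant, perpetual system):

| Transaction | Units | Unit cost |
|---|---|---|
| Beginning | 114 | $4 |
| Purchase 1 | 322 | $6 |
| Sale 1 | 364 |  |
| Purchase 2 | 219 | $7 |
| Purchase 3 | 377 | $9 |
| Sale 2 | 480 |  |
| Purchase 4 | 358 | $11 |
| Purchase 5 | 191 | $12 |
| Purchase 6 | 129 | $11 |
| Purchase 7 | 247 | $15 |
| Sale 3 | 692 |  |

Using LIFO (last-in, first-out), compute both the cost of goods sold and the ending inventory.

COGS = $15,005; ending inventory = $3,663

Sale 1 (364) [LIFO — newest first]: 322 @ $6 + 42 @ $4 = $2,100
Sale 2 (480) [LIFO — newest first]: 377 @ $9 + 103 @ $7 = $4,114
Sale 3 (692) [LIFO — newest first]: 247 @ $15 + 129 @ $11 + 191 @ $12 + 125 @ $11 = $8,791
Total COGS = $2,100 + $4,114 + $8,791 = $15,005
Ending inventory: 72 @ $4 + 116 @ $7 + 233 @ $11 = $3,663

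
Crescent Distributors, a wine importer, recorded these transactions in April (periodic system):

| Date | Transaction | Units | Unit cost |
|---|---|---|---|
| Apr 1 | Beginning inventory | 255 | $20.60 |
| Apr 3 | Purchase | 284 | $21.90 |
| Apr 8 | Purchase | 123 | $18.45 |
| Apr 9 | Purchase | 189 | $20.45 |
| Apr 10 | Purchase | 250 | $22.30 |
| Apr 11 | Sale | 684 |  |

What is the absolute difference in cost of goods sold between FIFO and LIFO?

FIFO COGS: 255 @ $20.60 + 284 @ $21.90 + 123 @ $18.45 + 22 @ $20.45 = $14,191.85
LIFO COGS: 250 @ $22.30 + 189 @ $20.45 + 123 @ $18.45 + 122 @ $21.90 = $14,381.20
Difference = |$14,191.85 − $14,381.20| = $189.35

$189.35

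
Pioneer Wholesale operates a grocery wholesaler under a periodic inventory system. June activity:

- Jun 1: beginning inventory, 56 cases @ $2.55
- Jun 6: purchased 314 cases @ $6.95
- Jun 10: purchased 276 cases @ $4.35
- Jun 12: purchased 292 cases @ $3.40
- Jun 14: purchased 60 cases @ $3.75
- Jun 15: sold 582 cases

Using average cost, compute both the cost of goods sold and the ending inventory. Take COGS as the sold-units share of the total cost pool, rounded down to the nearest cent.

COGS = $2,766.24; ending inventory = $1,977.26

Jun 15, sell 582: 582/998 × $4,743.50 → $2,766.24
Ending inventory (cost pool remaining) = $1,977.26
Check: goods available $4,743.50 = COGS $2,766.24 + ending $1,977.26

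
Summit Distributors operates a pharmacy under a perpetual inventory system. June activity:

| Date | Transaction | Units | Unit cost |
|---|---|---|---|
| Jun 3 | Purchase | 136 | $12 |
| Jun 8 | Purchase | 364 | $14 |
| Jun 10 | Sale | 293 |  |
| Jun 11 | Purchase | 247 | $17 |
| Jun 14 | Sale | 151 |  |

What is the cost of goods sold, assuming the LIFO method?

Jun 10, 293 sold [LIFO — newest first]: 293 @ $14 = $4,102
Jun 14, 151 sold [LIFO — newest first]: 151 @ $17 = $2,567
Total COGS = $4,102 + $2,567 = $6,669
Ending inventory: 136 @ $12 + 71 @ $14 + 96 @ $17 = $4,258
Check: goods available $10,927 = COGS $6,669 + ending $4,258

COGS = $6,669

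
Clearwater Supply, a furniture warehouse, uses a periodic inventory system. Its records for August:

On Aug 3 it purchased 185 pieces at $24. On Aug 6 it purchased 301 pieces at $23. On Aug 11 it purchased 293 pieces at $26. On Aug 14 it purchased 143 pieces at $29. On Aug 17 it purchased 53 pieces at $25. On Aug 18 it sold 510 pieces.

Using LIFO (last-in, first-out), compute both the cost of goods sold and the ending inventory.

Aug 18, 510 sold [LIFO — newest first]: 53 @ $25 + 143 @ $29 + 293 @ $26 + 21 @ $23 = $13,573
Ending inventory: 185 @ $24 + 280 @ $23 = $10,880

COGS = $13,573; ending inventory = $10,880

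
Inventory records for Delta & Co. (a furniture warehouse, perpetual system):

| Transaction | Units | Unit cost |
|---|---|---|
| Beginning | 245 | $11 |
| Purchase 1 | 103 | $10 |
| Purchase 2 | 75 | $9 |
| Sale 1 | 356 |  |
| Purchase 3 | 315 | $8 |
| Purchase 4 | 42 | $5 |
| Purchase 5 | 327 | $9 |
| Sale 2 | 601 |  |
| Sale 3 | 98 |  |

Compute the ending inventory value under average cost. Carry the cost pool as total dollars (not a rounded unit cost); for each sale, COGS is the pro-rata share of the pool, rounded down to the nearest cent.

Ending inventory = $441.07

After Beginning: 245 on hand, pool $2,695.00 (≈ $11.0000 each)
After Purchase 1: 348 on hand, pool $3,725.00 (≈ $10.7040 each)
After Purchase 2: 423 on hand, pool $4,400.00 (≈ $10.4019 each)
Sale 1, sell 356: 356/423 × $4,400.00 → $3,703.07
After Purchase 3: 382 on hand, pool $3,216.93 (≈ $8.4213 each)
After Purchase 4: 424 on hand, pool $3,426.93 (≈ $8.0824 each)
After Purchase 5: 751 on hand, pool $6,369.93 (≈ $8.4819 each)
Sale 2, sell 601: 601/751 × $6,369.93 → $5,097.64
Sale 3, sell 98: 98/150 × $1,272.29 → $831.22
Total COGS = $3,703.07 + $5,097.64 + $831.22 = $9,631.93
Ending inventory (cost pool remaining) = $441.07
Check: goods available $10,073.00 = COGS $9,631.93 + ending $441.07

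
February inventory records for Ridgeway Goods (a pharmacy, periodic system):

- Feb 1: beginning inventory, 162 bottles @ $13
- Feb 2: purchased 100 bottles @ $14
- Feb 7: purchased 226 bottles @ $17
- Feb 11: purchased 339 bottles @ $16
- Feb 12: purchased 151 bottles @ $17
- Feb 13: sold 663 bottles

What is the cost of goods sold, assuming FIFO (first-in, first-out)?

COGS = $10,148

Feb 13, 663 sold [FIFO — oldest first]: 162 @ $13 + 100 @ $14 + 226 @ $17 + 175 @ $16 = $10,148
Ending inventory: 164 @ $16 + 151 @ $17 = $5,191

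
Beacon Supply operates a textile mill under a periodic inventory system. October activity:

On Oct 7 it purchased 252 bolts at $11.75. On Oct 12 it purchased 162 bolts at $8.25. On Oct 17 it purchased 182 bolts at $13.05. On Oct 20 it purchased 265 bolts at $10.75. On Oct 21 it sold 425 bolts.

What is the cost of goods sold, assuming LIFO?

Oct 21, 425 sold [LIFO — newest first]: 265 @ $10.75 + 160 @ $13.05 = $4,936.75
Ending inventory: 252 @ $11.75 + 162 @ $8.25 + 22 @ $13.05 = $4,584.60
Check: goods available $9,521.35 = COGS $4,936.75 + ending $4,584.60

COGS = $4,936.75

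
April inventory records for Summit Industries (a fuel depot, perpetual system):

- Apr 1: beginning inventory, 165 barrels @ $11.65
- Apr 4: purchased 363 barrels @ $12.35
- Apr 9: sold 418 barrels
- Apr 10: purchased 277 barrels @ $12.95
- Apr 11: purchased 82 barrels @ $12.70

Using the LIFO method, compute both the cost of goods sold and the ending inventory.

COGS = $5,123.80; ending inventory = $5,910.05

Apr 9, 418 sold [LIFO — newest first]: 363 @ $12.35 + 55 @ $11.65 = $5,123.80
Ending inventory: 110 @ $11.65 + 277 @ $12.95 + 82 @ $12.70 = $5,910.05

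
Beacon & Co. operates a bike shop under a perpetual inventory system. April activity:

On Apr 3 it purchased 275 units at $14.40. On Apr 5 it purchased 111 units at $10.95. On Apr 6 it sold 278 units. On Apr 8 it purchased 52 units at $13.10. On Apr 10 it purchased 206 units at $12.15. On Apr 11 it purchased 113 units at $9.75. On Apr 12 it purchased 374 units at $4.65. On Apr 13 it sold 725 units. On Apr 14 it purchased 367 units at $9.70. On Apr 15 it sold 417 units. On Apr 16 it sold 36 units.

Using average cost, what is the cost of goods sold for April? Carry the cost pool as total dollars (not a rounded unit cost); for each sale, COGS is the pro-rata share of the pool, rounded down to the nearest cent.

After Apr 3: 275 on hand, pool $3,960.00 (≈ $14.4000 each)
After Apr 5: 386 on hand, pool $5,175.45 (≈ $13.4079 each)
Apr 6, sell 278: 278/386 × $5,175.45 → $3,727.39
After Apr 8: 160 on hand, pool $2,129.26 (≈ $13.3079 each)
After Apr 10: 366 on hand, pool $4,632.16 (≈ $12.6562 each)
After Apr 11: 479 on hand, pool $5,733.91 (≈ $11.9706 each)
After Apr 12: 853 on hand, pool $7,473.01 (≈ $8.7609 each)
Apr 13, sell 725: 725/853 × $7,473.01 → $6,351.62
After Apr 14: 495 on hand, pool $4,681.29 (≈ $9.4572 each)
Apr 15, sell 417: 417/495 × $4,681.29 → $3,943.63
Apr 16, sell 36: 36/78 × $737.66 → $340.45
Total COGS = $3,727.39 + $6,351.62 + $3,943.63 + $340.45 = $14,363.09
Ending inventory (cost pool remaining) = $397.21
Check: goods available $14,760.30 = COGS $14,363.09 + ending $397.21

COGS = $14,363.09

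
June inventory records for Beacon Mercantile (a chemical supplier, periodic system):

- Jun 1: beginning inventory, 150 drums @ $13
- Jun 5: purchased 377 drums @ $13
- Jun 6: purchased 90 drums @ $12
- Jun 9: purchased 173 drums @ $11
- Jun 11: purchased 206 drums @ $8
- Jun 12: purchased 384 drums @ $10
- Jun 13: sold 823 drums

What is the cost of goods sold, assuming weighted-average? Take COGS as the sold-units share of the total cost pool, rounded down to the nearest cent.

COGS = $9,137.68

Jun 13, sell 823: 823/1380 × $15,322.00 → $9,137.68
Ending inventory (cost pool remaining) = $6,184.32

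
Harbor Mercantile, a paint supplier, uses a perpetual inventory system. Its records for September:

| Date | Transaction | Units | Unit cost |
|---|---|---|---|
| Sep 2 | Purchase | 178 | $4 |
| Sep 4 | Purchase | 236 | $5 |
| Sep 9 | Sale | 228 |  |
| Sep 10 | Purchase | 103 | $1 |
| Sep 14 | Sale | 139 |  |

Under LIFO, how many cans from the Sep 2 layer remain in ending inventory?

Sep 9, 228 sold [LIFO — newest first]: 228 @ $5 = $1,140
Sep 14, 139 sold [LIFO — newest first]: 103 @ $1 + 8 @ $5 + 28 @ $4 = $255
Total COGS = $1,140 + $255 = $1,395
Ending inventory: 150 @ $4 = $600
Check: goods available $1,995 = COGS $1,395 + ending $600

150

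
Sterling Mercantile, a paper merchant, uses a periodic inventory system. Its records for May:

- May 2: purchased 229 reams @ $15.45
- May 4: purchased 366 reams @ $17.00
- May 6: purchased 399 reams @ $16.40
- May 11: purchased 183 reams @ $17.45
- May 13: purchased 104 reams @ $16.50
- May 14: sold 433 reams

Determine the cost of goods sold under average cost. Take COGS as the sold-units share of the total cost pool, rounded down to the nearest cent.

May 14, sell 433: 433/1281 × $21,213.00 → $7,170.35
Ending inventory (cost pool remaining) = $14,042.65
Check: goods available $21,213.00 = COGS $7,170.35 + ending $14,042.65

COGS = $7,170.35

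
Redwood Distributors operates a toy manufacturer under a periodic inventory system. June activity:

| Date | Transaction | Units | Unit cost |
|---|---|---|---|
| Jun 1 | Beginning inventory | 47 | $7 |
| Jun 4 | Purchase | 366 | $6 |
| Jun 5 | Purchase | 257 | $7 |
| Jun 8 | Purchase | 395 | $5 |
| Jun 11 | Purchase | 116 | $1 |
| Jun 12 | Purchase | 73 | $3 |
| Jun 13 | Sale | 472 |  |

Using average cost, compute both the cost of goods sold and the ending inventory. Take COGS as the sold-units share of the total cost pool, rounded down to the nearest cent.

COGS = $2,497.00; ending inventory = $4,137.00

Jun 13, sell 472: 472/1254 × $6,634.00 → $2,497.00
Ending inventory (cost pool remaining) = $4,137.00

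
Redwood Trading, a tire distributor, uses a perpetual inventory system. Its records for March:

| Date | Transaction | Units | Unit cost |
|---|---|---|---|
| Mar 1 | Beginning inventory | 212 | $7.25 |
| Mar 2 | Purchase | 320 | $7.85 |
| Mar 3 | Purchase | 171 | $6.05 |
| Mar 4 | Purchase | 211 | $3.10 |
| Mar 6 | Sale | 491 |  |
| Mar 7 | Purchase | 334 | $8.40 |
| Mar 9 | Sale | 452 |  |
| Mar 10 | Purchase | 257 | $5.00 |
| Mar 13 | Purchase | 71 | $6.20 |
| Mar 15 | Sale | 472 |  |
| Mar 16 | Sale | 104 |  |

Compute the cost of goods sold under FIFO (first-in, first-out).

Mar 6, 491 sold [FIFO — oldest first]: 212 @ $7.25 + 279 @ $7.85 = $3,727.15
Mar 9, 452 sold [FIFO — oldest first]: 41 @ $7.85 + 171 @ $6.05 + 211 @ $3.10 + 29 @ $8.40 = $2,254.10
Mar 15, 472 sold [FIFO — oldest first]: 305 @ $8.40 + 167 @ $5.00 = $3,397.00
Mar 16, 104 sold [FIFO — oldest first]: 90 @ $5.00 + 14 @ $6.20 = $536.80
Total COGS = $3,727.15 + $2,254.10 + $3,397.00 + $536.80 = $9,915.05
Ending inventory: 57 @ $6.20 = $353.40
Check: goods available $10,268.45 = COGS $9,915.05 + ending $353.40

COGS = $9,915.05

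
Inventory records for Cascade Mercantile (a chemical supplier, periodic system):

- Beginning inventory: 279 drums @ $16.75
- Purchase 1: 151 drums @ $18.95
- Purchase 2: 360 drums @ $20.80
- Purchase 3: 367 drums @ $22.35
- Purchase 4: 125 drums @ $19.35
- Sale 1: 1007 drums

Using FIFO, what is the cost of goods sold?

COGS = $19,872.65

Sale 1 (1007) [FIFO — oldest first]: 279 @ $16.75 + 151 @ $18.95 + 360 @ $20.80 + 217 @ $22.35 = $19,872.65
Ending inventory: 150 @ $22.35 + 125 @ $19.35 = $5,771.25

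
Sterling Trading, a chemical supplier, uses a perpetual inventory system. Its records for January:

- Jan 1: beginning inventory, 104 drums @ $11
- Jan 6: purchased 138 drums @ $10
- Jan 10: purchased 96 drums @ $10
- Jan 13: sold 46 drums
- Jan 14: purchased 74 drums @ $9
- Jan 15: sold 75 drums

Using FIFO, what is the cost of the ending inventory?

Jan 13, 46 sold [FIFO — oldest first]: 46 @ $11 = $506
Jan 15, 75 sold [FIFO — oldest first]: 58 @ $11 + 17 @ $10 = $808
Total COGS = $506 + $808 = $1,314
Ending inventory: 121 @ $10 + 96 @ $10 + 74 @ $9 = $2,836

Ending inventory = $2,836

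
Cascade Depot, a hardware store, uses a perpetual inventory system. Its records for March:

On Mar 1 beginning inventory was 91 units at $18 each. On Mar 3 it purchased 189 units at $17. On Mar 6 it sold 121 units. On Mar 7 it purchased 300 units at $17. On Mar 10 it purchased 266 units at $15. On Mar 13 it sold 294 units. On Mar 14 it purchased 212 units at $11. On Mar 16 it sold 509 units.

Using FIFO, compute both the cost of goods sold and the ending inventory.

COGS = $14,799; ending inventory = $1,474

Mar 6, 121 sold [FIFO — oldest first]: 91 @ $18 + 30 @ $17 = $2,148
Mar 13, 294 sold [FIFO — oldest first]: 159 @ $17 + 135 @ $17 = $4,998
Mar 16, 509 sold [FIFO — oldest first]: 165 @ $17 + 266 @ $15 + 78 @ $11 = $7,653
Total COGS = $2,148 + $4,998 + $7,653 = $14,799
Ending inventory: 134 @ $11 = $1,474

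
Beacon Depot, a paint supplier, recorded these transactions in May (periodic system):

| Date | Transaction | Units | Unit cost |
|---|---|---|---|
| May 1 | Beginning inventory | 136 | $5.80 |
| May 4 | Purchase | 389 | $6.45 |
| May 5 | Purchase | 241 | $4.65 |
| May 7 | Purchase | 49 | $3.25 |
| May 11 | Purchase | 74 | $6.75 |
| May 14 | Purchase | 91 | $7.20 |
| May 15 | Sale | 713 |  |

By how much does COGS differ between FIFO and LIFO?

$73.35

FIFO COGS: 136 @ $5.80 + 389 @ $6.45 + 188 @ $4.65 = $4,172.05
LIFO COGS: 91 @ $7.20 + 74 @ $6.75 + 49 @ $3.25 + 241 @ $4.65 + 258 @ $6.45 = $4,098.70
Difference = |$4,172.05 − $4,098.70| = $73.35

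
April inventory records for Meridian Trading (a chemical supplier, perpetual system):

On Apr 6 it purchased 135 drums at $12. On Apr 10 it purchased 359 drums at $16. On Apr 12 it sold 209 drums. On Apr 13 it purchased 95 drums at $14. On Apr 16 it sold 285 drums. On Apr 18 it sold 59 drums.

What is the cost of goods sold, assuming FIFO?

COGS = $8,190

Apr 12, 209 sold [FIFO — oldest first]: 135 @ $12 + 74 @ $16 = $2,804
Apr 16, 285 sold [FIFO — oldest first]: 285 @ $16 = $4,560
Apr 18, 59 sold [FIFO — oldest first]: 59 @ $14 = $826
Total COGS = $2,804 + $4,560 + $826 = $8,190
Ending inventory: 36 @ $14 = $504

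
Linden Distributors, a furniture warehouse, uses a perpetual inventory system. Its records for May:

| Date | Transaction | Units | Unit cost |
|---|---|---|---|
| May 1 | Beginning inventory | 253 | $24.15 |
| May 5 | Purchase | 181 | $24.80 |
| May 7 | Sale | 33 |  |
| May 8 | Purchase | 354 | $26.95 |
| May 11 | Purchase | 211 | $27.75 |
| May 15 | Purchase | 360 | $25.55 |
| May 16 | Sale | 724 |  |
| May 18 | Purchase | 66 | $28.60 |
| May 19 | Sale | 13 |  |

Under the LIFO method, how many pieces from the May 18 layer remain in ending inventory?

53

May 7, 33 sold [LIFO — newest first]: 33 @ $24.80 = $818.40
May 16, 724 sold [LIFO — newest first]: 360 @ $25.55 + 211 @ $27.75 + 153 @ $26.95 = $19,176.60
May 19, 13 sold [LIFO — newest first]: 13 @ $28.60 = $371.80
Total COGS = $818.40 + $19,176.60 + $371.80 = $20,366.80
Ending inventory: 253 @ $24.15 + 148 @ $24.80 + 201 @ $26.95 + 53 @ $28.60 = $16,713.10
Check: goods available $37,079.90 = COGS $20,366.80 + ending $16,713.10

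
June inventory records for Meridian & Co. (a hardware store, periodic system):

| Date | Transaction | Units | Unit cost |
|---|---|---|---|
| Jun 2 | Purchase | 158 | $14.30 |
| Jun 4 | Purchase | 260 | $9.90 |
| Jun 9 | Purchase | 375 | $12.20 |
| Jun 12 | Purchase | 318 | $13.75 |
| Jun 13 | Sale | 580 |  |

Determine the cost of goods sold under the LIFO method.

COGS = $7,568.90

Jun 13, 580 sold [LIFO — newest first]: 318 @ $13.75 + 262 @ $12.20 = $7,568.90
Ending inventory: 158 @ $14.30 + 260 @ $9.90 + 113 @ $12.20 = $6,212.00
Check: goods available $13,780.90 = COGS $7,568.90 + ending $6,212.00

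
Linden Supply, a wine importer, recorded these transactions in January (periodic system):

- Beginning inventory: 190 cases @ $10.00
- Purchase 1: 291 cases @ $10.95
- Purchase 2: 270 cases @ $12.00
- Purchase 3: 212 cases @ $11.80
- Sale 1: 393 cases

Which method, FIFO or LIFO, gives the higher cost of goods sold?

LIFO

FIFO COGS: 190 @ $10.00 + 203 @ $10.95 = $4,122.85
LIFO COGS: 212 @ $11.80 + 181 @ $12.00 = $4,673.60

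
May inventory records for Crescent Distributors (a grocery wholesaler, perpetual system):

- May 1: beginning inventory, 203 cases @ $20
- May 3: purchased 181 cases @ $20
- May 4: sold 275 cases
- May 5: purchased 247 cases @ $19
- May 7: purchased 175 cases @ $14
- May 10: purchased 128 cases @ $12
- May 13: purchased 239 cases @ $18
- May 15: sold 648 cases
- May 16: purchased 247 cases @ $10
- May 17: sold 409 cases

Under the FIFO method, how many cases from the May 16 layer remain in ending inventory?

88

May 4, 275 sold [FIFO — oldest first]: 203 @ $20 + 72 @ $20 = $5,500
May 15, 648 sold [FIFO — oldest first]: 109 @ $20 + 247 @ $19 + 175 @ $14 + 117 @ $12 = $10,727
May 17, 409 sold [FIFO — oldest first]: 11 @ $12 + 239 @ $18 + 159 @ $10 = $6,024
Total COGS = $5,500 + $10,727 + $6,024 = $22,251
Ending inventory: 88 @ $10 = $880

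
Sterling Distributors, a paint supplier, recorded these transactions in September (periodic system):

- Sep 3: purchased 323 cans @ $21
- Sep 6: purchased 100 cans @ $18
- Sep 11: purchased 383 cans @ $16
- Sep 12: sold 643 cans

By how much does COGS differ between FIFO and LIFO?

FIFO COGS: 323 @ $21 + 100 @ $18 + 220 @ $16 = $12,103
LIFO COGS: 383 @ $16 + 100 @ $18 + 160 @ $21 = $11,288
Difference = |$12,103 − $11,288| = $815

$815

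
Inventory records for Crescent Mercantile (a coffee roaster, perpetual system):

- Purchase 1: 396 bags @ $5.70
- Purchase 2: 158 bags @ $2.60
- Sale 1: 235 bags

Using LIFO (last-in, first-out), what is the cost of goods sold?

COGS = $849.70

Sale 1 (235) [LIFO — newest first]: 158 @ $2.60 + 77 @ $5.70 = $849.70
Ending inventory: 319 @ $5.70 = $1,818.30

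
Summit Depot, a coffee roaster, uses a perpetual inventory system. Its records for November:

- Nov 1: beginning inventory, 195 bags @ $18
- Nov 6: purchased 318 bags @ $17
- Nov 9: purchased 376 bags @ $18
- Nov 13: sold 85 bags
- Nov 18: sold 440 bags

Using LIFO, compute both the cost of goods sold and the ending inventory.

Nov 13, 85 sold [LIFO — newest first]: 85 @ $18 = $1,530
Nov 18, 440 sold [LIFO — newest first]: 291 @ $18 + 149 @ $17 = $7,771
Total COGS = $1,530 + $7,771 = $9,301
Ending inventory: 195 @ $18 + 169 @ $17 = $6,383

COGS = $9,301; ending inventory = $6,383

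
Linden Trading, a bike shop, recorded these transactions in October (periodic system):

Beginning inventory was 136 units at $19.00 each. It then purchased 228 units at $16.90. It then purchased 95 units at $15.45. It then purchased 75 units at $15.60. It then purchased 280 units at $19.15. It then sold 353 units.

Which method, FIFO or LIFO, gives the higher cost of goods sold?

FIFO COGS: 136 @ $19.00 + 217 @ $16.90 = $6,251.30
LIFO COGS: 280 @ $19.15 + 73 @ $15.60 = $6,500.80

LIFO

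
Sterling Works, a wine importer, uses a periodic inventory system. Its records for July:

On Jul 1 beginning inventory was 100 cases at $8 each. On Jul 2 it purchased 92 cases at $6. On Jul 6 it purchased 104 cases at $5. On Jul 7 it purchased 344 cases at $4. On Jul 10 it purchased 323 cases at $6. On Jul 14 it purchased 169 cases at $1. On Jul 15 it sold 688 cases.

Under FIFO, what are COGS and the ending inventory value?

Jul 15, 688 sold [FIFO — oldest first]: 100 @ $8 + 92 @ $6 + 104 @ $5 + 344 @ $4 + 48 @ $6 = $3,536
Ending inventory: 275 @ $6 + 169 @ $1 = $1,819

COGS = $3,536; ending inventory = $1,819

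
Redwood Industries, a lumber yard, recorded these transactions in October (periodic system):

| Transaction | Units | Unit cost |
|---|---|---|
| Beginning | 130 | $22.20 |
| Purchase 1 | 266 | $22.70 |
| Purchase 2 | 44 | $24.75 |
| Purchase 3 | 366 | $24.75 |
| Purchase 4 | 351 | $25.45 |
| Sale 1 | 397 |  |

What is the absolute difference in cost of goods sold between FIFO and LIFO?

$1,122.50

FIFO COGS: 130 @ $22.20 + 266 @ $22.70 + 1 @ $24.75 = $8,948.95
LIFO COGS: 351 @ $25.45 + 46 @ $24.75 = $10,071.45
Difference = |$8,948.95 − $10,071.45| = $1,122.50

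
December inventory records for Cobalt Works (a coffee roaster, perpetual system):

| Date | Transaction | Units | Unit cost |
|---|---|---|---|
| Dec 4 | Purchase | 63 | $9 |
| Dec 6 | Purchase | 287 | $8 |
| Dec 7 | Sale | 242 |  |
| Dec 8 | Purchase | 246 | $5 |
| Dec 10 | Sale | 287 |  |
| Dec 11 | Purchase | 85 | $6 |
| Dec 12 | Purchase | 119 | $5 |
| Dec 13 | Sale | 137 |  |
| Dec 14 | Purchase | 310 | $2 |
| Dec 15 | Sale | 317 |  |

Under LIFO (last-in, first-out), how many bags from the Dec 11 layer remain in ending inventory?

60

Dec 7, 242 sold [LIFO — newest first]: 242 @ $8 = $1,936
Dec 10, 287 sold [LIFO — newest first]: 246 @ $5 + 41 @ $8 = $1,558
Dec 13, 137 sold [LIFO — newest first]: 119 @ $5 + 18 @ $6 = $703
Dec 15, 317 sold [LIFO — newest first]: 310 @ $2 + 7 @ $6 = $662
Total COGS = $1,936 + $1,558 + $703 + $662 = $4,859
Ending inventory: 63 @ $9 + 4 @ $8 + 60 @ $6 = $959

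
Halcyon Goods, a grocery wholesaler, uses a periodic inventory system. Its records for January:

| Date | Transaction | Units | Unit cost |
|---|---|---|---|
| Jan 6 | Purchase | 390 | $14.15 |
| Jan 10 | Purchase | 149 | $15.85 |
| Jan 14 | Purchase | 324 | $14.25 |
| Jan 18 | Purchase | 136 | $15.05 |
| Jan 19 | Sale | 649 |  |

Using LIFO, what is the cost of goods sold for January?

COGS = $9,591.45

Jan 19, 649 sold [LIFO — newest first]: 136 @ $15.05 + 324 @ $14.25 + 149 @ $15.85 + 40 @ $14.15 = $9,591.45
Ending inventory: 350 @ $14.15 = $4,952.50
Check: goods available $14,543.95 = COGS $9,591.45 + ending $4,952.50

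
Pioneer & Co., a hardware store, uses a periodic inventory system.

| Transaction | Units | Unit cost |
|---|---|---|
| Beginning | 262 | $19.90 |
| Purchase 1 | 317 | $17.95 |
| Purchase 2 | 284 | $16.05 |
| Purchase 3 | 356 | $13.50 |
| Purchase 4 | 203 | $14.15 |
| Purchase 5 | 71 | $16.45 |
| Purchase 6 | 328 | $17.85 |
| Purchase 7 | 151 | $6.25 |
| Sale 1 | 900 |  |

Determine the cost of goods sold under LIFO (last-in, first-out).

Sale 1 (900) [LIFO — newest first]: 151 @ $6.25 + 328 @ $17.85 + 71 @ $16.45 + 203 @ $14.15 + 147 @ $13.50 = $12,823.45
Ending inventory: 262 @ $19.90 + 317 @ $17.95 + 284 @ $16.05 + 209 @ $13.50 = $18,283.65
Check: goods available $31,107.10 = COGS $12,823.45 + ending $18,283.65

COGS = $12,823.45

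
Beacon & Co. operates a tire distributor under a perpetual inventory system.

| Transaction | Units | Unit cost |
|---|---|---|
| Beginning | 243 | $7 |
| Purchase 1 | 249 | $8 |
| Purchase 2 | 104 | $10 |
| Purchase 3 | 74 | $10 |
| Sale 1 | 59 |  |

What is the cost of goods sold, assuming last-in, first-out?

Sale 1 (59) [LIFO — newest first]: 59 @ $10 = $590
Ending inventory: 243 @ $7 + 249 @ $8 + 104 @ $10 + 15 @ $10 = $4,883
Check: goods available $5,473 = COGS $590 + ending $4,883

COGS = $590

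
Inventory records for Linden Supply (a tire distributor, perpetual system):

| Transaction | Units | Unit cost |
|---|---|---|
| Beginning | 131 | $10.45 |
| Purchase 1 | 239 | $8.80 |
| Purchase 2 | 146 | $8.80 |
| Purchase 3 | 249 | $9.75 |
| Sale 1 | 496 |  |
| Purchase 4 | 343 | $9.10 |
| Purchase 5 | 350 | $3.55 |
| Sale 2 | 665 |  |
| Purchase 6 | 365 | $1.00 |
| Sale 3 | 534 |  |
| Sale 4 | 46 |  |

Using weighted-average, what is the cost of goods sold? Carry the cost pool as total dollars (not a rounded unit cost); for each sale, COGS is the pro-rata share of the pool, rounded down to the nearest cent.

COGS = $11,604.78

After Beginning: 131 on hand, pool $1,368.95 (≈ $10.4500 each)
After Purchase 1: 370 on hand, pool $3,472.15 (≈ $9.3842 each)
After Purchase 2: 516 on hand, pool $4,756.95 (≈ $9.2189 each)
After Purchase 3: 765 on hand, pool $7,184.70 (≈ $9.3918 each)
Sale 1, sell 496: 496/765 × $7,184.70 → $4,658.31
After Purchase 4: 612 on hand, pool $5,647.69 (≈ $9.2283 each)
After Purchase 5: 962 on hand, pool $6,890.19 (≈ $7.1624 each)
Sale 2, sell 665: 665/962 × $6,890.19 → $4,762.96
After Purchase 6: 662 on hand, pool $2,492.23 (≈ $3.7647 each)
Sale 3, sell 534: 534/662 × $2,492.23 → $2,010.34
Sale 4, sell 46: 46/128 × $481.89 → $173.17
Total COGS = $4,658.31 + $4,762.96 + $2,010.34 + $173.17 = $11,604.78
Ending inventory (cost pool remaining) = $308.72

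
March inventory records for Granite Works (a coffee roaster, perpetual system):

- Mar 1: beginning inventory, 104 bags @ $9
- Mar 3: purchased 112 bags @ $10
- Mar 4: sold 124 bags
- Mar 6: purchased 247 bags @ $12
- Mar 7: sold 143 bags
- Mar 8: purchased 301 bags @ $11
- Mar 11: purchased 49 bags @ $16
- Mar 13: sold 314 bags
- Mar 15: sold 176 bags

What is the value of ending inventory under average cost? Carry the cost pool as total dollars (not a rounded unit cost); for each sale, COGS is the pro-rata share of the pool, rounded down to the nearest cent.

Ending inventory = $647.70

After Mar 1: 104 on hand, pool $936.00 (≈ $9.0000 each)
After Mar 3: 216 on hand, pool $2,056.00 (≈ $9.5185 each)
Mar 4, sell 124: 124/216 × $2,056.00 → $1,180.29
After Mar 6: 339 on hand, pool $3,839.71 (≈ $11.3266 each)
Mar 7, sell 143: 143/339 × $3,839.71 → $1,619.70
After Mar 8: 497 on hand, pool $5,531.01 (≈ $11.1288 each)
After Mar 11: 546 on hand, pool $6,315.01 (≈ $11.5660 each)
Mar 13, sell 314: 314/546 × $6,315.01 → $3,631.70
Mar 15, sell 176: 176/232 × $2,683.31 → $2,035.61
Total COGS = $1,180.29 + $1,619.70 + $3,631.70 + $2,035.61 = $8,467.30
Ending inventory (cost pool remaining) = $647.70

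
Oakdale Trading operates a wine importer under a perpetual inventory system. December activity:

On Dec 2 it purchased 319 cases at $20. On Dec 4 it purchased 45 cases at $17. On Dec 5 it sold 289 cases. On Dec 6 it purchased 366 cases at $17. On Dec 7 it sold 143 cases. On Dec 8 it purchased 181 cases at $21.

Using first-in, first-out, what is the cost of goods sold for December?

COGS = $8,301

Dec 5, 289 sold [FIFO — oldest first]: 289 @ $20 = $5,780
Dec 7, 143 sold [FIFO — oldest first]: 30 @ $20 + 45 @ $17 + 68 @ $17 = $2,521
Total COGS = $5,780 + $2,521 = $8,301
Ending inventory: 298 @ $17 + 181 @ $21 = $8,867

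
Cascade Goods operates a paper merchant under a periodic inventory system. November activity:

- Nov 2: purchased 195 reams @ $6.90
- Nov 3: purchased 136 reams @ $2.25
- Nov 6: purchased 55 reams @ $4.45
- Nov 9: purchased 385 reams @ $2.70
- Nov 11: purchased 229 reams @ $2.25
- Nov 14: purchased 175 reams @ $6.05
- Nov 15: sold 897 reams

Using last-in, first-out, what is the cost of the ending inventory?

Nov 15, 897 sold [LIFO — newest first]: 175 @ $6.05 + 229 @ $2.25 + 385 @ $2.70 + 55 @ $4.45 + 53 @ $2.25 = $2,977.50
Ending inventory: 195 @ $6.90 + 83 @ $2.25 = $1,532.25

Ending inventory = $1,532.25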